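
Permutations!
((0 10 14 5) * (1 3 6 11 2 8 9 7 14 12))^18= (0 6 7 12 2 5 3 9 10 11 14 1 8)= [6, 8, 5, 9, 4, 3, 7, 12, 0, 10, 11, 14, 2, 13, 1]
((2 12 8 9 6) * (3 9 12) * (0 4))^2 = (12)(2 9)(3 6) = [0, 1, 9, 6, 4, 5, 3, 7, 8, 2, 10, 11, 12]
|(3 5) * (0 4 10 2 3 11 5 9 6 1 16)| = 18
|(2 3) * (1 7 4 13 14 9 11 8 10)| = |(1 7 4 13 14 9 11 8 10)(2 3)| = 18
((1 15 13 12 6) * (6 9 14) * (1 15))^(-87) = (6 12)(9 15)(13 14) = [0, 1, 2, 3, 4, 5, 12, 7, 8, 15, 10, 11, 6, 14, 13, 9]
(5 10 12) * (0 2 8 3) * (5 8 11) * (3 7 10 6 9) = (0 2 11 5 6 9 3)(7 10 12 8) = [2, 1, 11, 0, 4, 6, 9, 10, 7, 3, 12, 5, 8]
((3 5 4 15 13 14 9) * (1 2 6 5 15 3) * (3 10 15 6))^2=(1 3 5 10 13 9 2 6 4 15 14)=[0, 3, 6, 5, 15, 10, 4, 7, 8, 2, 13, 11, 12, 9, 1, 14]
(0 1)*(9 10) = (0 1)(9 10) = [1, 0, 2, 3, 4, 5, 6, 7, 8, 10, 9]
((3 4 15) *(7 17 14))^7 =[0, 1, 2, 4, 15, 5, 6, 17, 8, 9, 10, 11, 12, 13, 7, 3, 16, 14] =(3 4 15)(7 17 14)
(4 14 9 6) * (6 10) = (4 14 9 10 6) = [0, 1, 2, 3, 14, 5, 4, 7, 8, 10, 6, 11, 12, 13, 9]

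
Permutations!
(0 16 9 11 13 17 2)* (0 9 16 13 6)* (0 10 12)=(0 13 17 2 9 11 6 10 12)=[13, 1, 9, 3, 4, 5, 10, 7, 8, 11, 12, 6, 0, 17, 14, 15, 16, 2]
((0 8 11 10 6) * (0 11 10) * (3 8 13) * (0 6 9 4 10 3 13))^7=(13)(3 8)(4 10 9)(6 11)=[0, 1, 2, 8, 10, 5, 11, 7, 3, 4, 9, 6, 12, 13]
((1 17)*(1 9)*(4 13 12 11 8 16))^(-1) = (1 9 17)(4 16 8 11 12 13) = [0, 9, 2, 3, 16, 5, 6, 7, 11, 17, 10, 12, 13, 4, 14, 15, 8, 1]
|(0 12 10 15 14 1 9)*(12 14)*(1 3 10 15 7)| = 14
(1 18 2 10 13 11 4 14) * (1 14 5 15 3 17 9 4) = (1 18 2 10 13 11)(3 17 9 4 5 15) = [0, 18, 10, 17, 5, 15, 6, 7, 8, 4, 13, 1, 12, 11, 14, 3, 16, 9, 2]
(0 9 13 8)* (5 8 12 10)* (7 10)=(0 9 13 12 7 10 5 8)=[9, 1, 2, 3, 4, 8, 6, 10, 0, 13, 5, 11, 7, 12]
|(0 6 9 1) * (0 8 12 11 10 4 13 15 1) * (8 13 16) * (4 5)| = |(0 6 9)(1 13 15)(4 16 8 12 11 10 5)| = 21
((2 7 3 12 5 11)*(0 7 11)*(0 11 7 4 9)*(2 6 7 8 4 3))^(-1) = (0 9 4 8 2 7 6 11 5 12 3) = [9, 1, 7, 0, 8, 12, 11, 6, 2, 4, 10, 5, 3]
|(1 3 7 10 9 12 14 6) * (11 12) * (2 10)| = |(1 3 7 2 10 9 11 12 14 6)| = 10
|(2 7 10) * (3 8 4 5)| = |(2 7 10)(3 8 4 5)| = 12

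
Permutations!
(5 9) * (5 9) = (9) = [0, 1, 2, 3, 4, 5, 6, 7, 8, 9]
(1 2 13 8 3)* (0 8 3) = (0 8)(1 2 13 3) = [8, 2, 13, 1, 4, 5, 6, 7, 0, 9, 10, 11, 12, 3]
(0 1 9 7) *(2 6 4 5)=(0 1 9 7)(2 6 4 5)=[1, 9, 6, 3, 5, 2, 4, 0, 8, 7]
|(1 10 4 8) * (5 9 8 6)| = |(1 10 4 6 5 9 8)| = 7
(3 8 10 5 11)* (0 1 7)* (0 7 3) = (0 1 3 8 10 5 11) = [1, 3, 2, 8, 4, 11, 6, 7, 10, 9, 5, 0]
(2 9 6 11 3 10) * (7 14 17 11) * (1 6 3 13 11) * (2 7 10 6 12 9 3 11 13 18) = [0, 12, 3, 6, 4, 5, 10, 14, 8, 11, 7, 18, 9, 13, 17, 15, 16, 1, 2] = (1 12 9 11 18 2 3 6 10 7 14 17)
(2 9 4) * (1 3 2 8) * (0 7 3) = (0 7 3 2 9 4 8 1) = [7, 0, 9, 2, 8, 5, 6, 3, 1, 4]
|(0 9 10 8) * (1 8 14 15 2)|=|(0 9 10 14 15 2 1 8)|=8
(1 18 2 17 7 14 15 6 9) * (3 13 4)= [0, 18, 17, 13, 3, 5, 9, 14, 8, 1, 10, 11, 12, 4, 15, 6, 16, 7, 2]= (1 18 2 17 7 14 15 6 9)(3 13 4)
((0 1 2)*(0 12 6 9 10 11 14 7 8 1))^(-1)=(1 8 7 14 11 10 9 6 12 2)=[0, 8, 1, 3, 4, 5, 12, 14, 7, 6, 9, 10, 2, 13, 11]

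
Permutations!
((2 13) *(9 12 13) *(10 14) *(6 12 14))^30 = (2 14 6 13 9 10 12) = [0, 1, 14, 3, 4, 5, 13, 7, 8, 10, 12, 11, 2, 9, 6]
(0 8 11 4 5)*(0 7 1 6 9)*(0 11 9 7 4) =[8, 6, 2, 3, 5, 4, 7, 1, 9, 11, 10, 0] =(0 8 9 11)(1 6 7)(4 5)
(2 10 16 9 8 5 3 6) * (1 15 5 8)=(1 15 5 3 6 2 10 16 9)=[0, 15, 10, 6, 4, 3, 2, 7, 8, 1, 16, 11, 12, 13, 14, 5, 9]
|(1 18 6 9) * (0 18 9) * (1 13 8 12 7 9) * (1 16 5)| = |(0 18 6)(1 16 5)(7 9 13 8 12)| = 15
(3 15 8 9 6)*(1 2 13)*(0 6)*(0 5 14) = [6, 2, 13, 15, 4, 14, 3, 7, 9, 5, 10, 11, 12, 1, 0, 8] = (0 6 3 15 8 9 5 14)(1 2 13)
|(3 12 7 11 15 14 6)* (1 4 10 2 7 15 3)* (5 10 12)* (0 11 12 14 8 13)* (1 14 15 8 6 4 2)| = 44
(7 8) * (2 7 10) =(2 7 8 10) =[0, 1, 7, 3, 4, 5, 6, 8, 10, 9, 2]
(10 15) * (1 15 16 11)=(1 15 10 16 11)=[0, 15, 2, 3, 4, 5, 6, 7, 8, 9, 16, 1, 12, 13, 14, 10, 11]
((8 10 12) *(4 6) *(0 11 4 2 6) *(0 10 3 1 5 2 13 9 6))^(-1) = (0 2 5 1 3 8 12 10 4 11)(6 9 13) = [2, 3, 5, 8, 11, 1, 9, 7, 12, 13, 4, 0, 10, 6]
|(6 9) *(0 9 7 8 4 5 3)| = |(0 9 6 7 8 4 5 3)| = 8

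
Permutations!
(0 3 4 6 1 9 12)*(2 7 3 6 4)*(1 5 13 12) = (0 6 5 13 12)(1 9)(2 7 3) = [6, 9, 7, 2, 4, 13, 5, 3, 8, 1, 10, 11, 0, 12]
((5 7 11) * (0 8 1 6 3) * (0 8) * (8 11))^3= [0, 11, 2, 7, 4, 1, 5, 6, 3, 9, 10, 8]= (1 11 8 3 7 6 5)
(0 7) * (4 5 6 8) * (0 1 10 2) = [7, 10, 0, 3, 5, 6, 8, 1, 4, 9, 2] = (0 7 1 10 2)(4 5 6 8)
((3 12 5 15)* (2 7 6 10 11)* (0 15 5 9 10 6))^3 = (0 12 11)(2 15 9)(3 10 7) = [12, 1, 15, 10, 4, 5, 6, 3, 8, 2, 7, 0, 11, 13, 14, 9]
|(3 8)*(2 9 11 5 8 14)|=7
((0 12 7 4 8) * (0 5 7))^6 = (12)(4 5)(7 8) = [0, 1, 2, 3, 5, 4, 6, 8, 7, 9, 10, 11, 12]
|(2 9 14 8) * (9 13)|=5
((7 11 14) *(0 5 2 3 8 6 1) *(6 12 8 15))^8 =[5, 0, 3, 15, 4, 2, 1, 14, 8, 9, 10, 7, 12, 13, 11, 6] =(0 5 2 3 15 6 1)(7 14 11)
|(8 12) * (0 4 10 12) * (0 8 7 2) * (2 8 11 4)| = 6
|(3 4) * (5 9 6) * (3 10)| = |(3 4 10)(5 9 6)| = 3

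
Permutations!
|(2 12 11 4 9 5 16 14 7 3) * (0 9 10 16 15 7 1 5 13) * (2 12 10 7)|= 105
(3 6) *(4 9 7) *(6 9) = (3 9 7 4 6) = [0, 1, 2, 9, 6, 5, 3, 4, 8, 7]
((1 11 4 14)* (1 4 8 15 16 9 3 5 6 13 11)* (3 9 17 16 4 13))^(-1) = [0, 1, 2, 6, 15, 3, 5, 7, 11, 9, 10, 13, 12, 14, 4, 8, 17, 16] = (3 6 5)(4 15 8 11 13 14)(16 17)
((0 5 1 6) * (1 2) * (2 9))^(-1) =[6, 2, 9, 3, 4, 0, 1, 7, 8, 5] =(0 6 1 2 9 5)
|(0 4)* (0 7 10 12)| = |(0 4 7 10 12)| = 5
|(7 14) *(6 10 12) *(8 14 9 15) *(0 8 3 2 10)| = 11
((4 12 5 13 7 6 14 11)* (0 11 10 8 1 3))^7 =(0 6 11 14 4 10 12 8 5 1 13 3 7) =[6, 13, 2, 7, 10, 1, 11, 0, 5, 9, 12, 14, 8, 3, 4]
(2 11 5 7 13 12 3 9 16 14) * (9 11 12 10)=(2 12 3 11 5 7 13 10 9 16 14)=[0, 1, 12, 11, 4, 7, 6, 13, 8, 16, 9, 5, 3, 10, 2, 15, 14]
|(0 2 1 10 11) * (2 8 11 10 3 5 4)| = 15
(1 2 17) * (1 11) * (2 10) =(1 10 2 17 11) =[0, 10, 17, 3, 4, 5, 6, 7, 8, 9, 2, 1, 12, 13, 14, 15, 16, 11]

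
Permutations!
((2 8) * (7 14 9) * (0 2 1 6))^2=(0 8 6 2 1)(7 9 14)=[8, 0, 1, 3, 4, 5, 2, 9, 6, 14, 10, 11, 12, 13, 7]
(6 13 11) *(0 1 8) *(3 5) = (0 1 8)(3 5)(6 13 11) = [1, 8, 2, 5, 4, 3, 13, 7, 0, 9, 10, 6, 12, 11]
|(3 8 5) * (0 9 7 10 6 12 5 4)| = |(0 9 7 10 6 12 5 3 8 4)| = 10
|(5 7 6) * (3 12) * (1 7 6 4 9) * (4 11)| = |(1 7 11 4 9)(3 12)(5 6)| = 10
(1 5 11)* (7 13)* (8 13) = (1 5 11)(7 8 13) = [0, 5, 2, 3, 4, 11, 6, 8, 13, 9, 10, 1, 12, 7]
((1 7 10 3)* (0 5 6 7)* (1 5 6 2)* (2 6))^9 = (3 10 7 6 5) = [0, 1, 2, 10, 4, 3, 5, 6, 8, 9, 7]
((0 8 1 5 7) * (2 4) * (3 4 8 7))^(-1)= (0 7)(1 8 2 4 3 5)= [7, 8, 4, 5, 3, 1, 6, 0, 2]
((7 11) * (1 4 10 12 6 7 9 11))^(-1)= [0, 7, 2, 3, 1, 5, 12, 6, 8, 11, 4, 9, 10]= (1 7 6 12 10 4)(9 11)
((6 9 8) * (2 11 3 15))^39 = (2 15 3 11) = [0, 1, 15, 11, 4, 5, 6, 7, 8, 9, 10, 2, 12, 13, 14, 3]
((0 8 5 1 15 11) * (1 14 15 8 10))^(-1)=(0 11 15 14 5 8 1 10)=[11, 10, 2, 3, 4, 8, 6, 7, 1, 9, 0, 15, 12, 13, 5, 14]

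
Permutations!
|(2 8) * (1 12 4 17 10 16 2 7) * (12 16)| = |(1 16 2 8 7)(4 17 10 12)| = 20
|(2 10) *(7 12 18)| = 6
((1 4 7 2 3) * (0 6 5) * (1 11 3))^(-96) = (11) = [0, 1, 2, 3, 4, 5, 6, 7, 8, 9, 10, 11]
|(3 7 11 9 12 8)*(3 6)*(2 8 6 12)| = |(2 8 12 6 3 7 11 9)| = 8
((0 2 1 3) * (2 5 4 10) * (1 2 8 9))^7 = (0 3 1 9 8 10 4 5) = [3, 9, 2, 1, 5, 0, 6, 7, 10, 8, 4]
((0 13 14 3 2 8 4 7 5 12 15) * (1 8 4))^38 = (0 12 7 2 14)(3 13 15 5 4) = [12, 1, 14, 13, 3, 4, 6, 2, 8, 9, 10, 11, 7, 15, 0, 5]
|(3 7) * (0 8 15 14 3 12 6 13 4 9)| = 11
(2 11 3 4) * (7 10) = (2 11 3 4)(7 10) = [0, 1, 11, 4, 2, 5, 6, 10, 8, 9, 7, 3]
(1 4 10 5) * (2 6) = (1 4 10 5)(2 6) = [0, 4, 6, 3, 10, 1, 2, 7, 8, 9, 5]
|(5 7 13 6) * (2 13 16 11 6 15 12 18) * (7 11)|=|(2 13 15 12 18)(5 11 6)(7 16)|=30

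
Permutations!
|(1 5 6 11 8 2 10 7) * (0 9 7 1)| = |(0 9 7)(1 5 6 11 8 2 10)| = 21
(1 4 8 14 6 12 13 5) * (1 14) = (1 4 8)(5 14 6 12 13) = [0, 4, 2, 3, 8, 14, 12, 7, 1, 9, 10, 11, 13, 5, 6]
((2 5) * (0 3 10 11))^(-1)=(0 11 10 3)(2 5)=[11, 1, 5, 0, 4, 2, 6, 7, 8, 9, 3, 10]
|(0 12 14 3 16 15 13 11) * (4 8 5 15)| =|(0 12 14 3 16 4 8 5 15 13 11)| =11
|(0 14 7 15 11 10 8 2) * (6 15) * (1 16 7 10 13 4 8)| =|(0 14 10 1 16 7 6 15 11 13 4 8 2)| =13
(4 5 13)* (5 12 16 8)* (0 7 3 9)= (0 7 3 9)(4 12 16 8 5 13)= [7, 1, 2, 9, 12, 13, 6, 3, 5, 0, 10, 11, 16, 4, 14, 15, 8]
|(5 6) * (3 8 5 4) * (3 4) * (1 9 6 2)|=7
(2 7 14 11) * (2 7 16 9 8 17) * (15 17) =(2 16 9 8 15 17)(7 14 11) =[0, 1, 16, 3, 4, 5, 6, 14, 15, 8, 10, 7, 12, 13, 11, 17, 9, 2]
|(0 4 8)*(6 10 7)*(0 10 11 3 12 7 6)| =9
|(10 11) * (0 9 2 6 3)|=10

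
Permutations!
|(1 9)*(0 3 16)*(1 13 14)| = |(0 3 16)(1 9 13 14)| = 12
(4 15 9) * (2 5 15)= (2 5 15 9 4)= [0, 1, 5, 3, 2, 15, 6, 7, 8, 4, 10, 11, 12, 13, 14, 9]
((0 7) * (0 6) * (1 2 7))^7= (0 2 6 1 7)= [2, 7, 6, 3, 4, 5, 1, 0]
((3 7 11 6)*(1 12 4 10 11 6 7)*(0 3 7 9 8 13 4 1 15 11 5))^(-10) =(15) =[0, 1, 2, 3, 4, 5, 6, 7, 8, 9, 10, 11, 12, 13, 14, 15]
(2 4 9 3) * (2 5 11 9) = [0, 1, 4, 5, 2, 11, 6, 7, 8, 3, 10, 9] = (2 4)(3 5 11 9)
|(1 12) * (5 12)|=|(1 5 12)|=3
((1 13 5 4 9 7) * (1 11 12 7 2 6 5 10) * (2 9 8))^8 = (1 10 13)(2 4 6 8 5)(7 12 11) = [0, 10, 4, 3, 6, 2, 8, 12, 5, 9, 13, 7, 11, 1]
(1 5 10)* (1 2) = (1 5 10 2) = [0, 5, 1, 3, 4, 10, 6, 7, 8, 9, 2]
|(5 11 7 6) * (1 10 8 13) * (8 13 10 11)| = |(1 11 7 6 5 8 10 13)| = 8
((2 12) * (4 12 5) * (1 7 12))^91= (1 7 12 2 5 4)= [0, 7, 5, 3, 1, 4, 6, 12, 8, 9, 10, 11, 2]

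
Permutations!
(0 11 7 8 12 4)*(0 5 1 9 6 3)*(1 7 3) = (0 11 3)(1 9 6)(4 5 7 8 12) = [11, 9, 2, 0, 5, 7, 1, 8, 12, 6, 10, 3, 4]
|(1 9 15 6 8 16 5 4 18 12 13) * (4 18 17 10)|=|(1 9 15 6 8 16 5 18 12 13)(4 17 10)|=30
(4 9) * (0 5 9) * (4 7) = (0 5 9 7 4) = [5, 1, 2, 3, 0, 9, 6, 4, 8, 7]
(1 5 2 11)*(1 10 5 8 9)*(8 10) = (1 10 5 2 11 8 9) = [0, 10, 11, 3, 4, 2, 6, 7, 9, 1, 5, 8]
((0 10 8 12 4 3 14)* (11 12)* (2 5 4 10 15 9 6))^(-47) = [3, 1, 9, 5, 2, 6, 15, 7, 11, 0, 8, 12, 10, 13, 4, 14] = (0 3 5 6 15 14 4 2 9)(8 11 12 10)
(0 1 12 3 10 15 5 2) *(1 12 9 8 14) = [12, 9, 0, 10, 4, 2, 6, 7, 14, 8, 15, 11, 3, 13, 1, 5] = (0 12 3 10 15 5 2)(1 9 8 14)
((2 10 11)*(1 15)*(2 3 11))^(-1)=(1 15)(2 10)(3 11)=[0, 15, 10, 11, 4, 5, 6, 7, 8, 9, 2, 3, 12, 13, 14, 1]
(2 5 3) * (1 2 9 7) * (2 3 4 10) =[0, 3, 5, 9, 10, 4, 6, 1, 8, 7, 2] =(1 3 9 7)(2 5 4 10)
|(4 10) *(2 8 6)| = |(2 8 6)(4 10)| = 6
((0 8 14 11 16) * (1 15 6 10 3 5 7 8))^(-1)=[16, 0, 2, 10, 4, 3, 15, 5, 7, 9, 6, 14, 12, 13, 8, 1, 11]=(0 16 11 14 8 7 5 3 10 6 15 1)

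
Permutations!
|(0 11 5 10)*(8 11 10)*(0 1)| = 3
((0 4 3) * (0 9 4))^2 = [0, 1, 2, 4, 9, 5, 6, 7, 8, 3] = (3 4 9)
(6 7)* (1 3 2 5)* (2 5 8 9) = (1 3 5)(2 8 9)(6 7) = [0, 3, 8, 5, 4, 1, 7, 6, 9, 2]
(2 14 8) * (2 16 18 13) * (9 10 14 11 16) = (2 11 16 18 13)(8 9 10 14) = [0, 1, 11, 3, 4, 5, 6, 7, 9, 10, 14, 16, 12, 2, 8, 15, 18, 17, 13]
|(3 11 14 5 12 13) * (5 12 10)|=10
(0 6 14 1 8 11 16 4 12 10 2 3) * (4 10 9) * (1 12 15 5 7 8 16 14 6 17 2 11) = (0 17 2 3)(1 16 10 11 14 12 9 4 15 5 7 8) = [17, 16, 3, 0, 15, 7, 6, 8, 1, 4, 11, 14, 9, 13, 12, 5, 10, 2]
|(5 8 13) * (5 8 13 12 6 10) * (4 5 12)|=12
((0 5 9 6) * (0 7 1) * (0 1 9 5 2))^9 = (9)(0 2) = [2, 1, 0, 3, 4, 5, 6, 7, 8, 9]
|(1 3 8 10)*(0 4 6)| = 12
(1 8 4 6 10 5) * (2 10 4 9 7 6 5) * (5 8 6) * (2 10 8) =(10)(1 6 4 2 8 9 7 5) =[0, 6, 8, 3, 2, 1, 4, 5, 9, 7, 10]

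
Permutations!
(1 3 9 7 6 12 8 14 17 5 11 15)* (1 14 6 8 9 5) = [0, 3, 2, 5, 4, 11, 12, 8, 6, 7, 10, 15, 9, 13, 17, 14, 16, 1] = (1 3 5 11 15 14 17)(6 12 9 7 8)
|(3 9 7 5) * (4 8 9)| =|(3 4 8 9 7 5)| =6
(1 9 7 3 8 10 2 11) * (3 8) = [0, 9, 11, 3, 4, 5, 6, 8, 10, 7, 2, 1] = (1 9 7 8 10 2 11)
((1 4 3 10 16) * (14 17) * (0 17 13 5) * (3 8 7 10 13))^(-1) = (0 5 13 3 14 17)(1 16 10 7 8 4) = [5, 16, 2, 14, 1, 13, 6, 8, 4, 9, 7, 11, 12, 3, 17, 15, 10, 0]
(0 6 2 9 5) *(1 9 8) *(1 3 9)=(0 6 2 8 3 9 5)=[6, 1, 8, 9, 4, 0, 2, 7, 3, 5]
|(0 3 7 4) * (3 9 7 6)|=4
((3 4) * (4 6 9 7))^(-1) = (3 4 7 9 6) = [0, 1, 2, 4, 7, 5, 3, 9, 8, 6]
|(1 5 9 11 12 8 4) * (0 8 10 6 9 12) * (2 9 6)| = 10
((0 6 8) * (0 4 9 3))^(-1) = (0 3 9 4 8 6) = [3, 1, 2, 9, 8, 5, 0, 7, 6, 4]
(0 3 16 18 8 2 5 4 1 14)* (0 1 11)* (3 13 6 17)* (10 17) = (0 13 6 10 17 3 16 18 8 2 5 4 11)(1 14) = [13, 14, 5, 16, 11, 4, 10, 7, 2, 9, 17, 0, 12, 6, 1, 15, 18, 3, 8]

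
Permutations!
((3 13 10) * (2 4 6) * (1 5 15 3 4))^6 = (1 4 3)(2 10 15)(5 6 13) = [0, 4, 10, 1, 3, 6, 13, 7, 8, 9, 15, 11, 12, 5, 14, 2]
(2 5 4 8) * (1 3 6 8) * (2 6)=(1 3 2 5 4)(6 8)=[0, 3, 5, 2, 1, 4, 8, 7, 6]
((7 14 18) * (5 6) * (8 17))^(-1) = (5 6)(7 18 14)(8 17) = [0, 1, 2, 3, 4, 6, 5, 18, 17, 9, 10, 11, 12, 13, 7, 15, 16, 8, 14]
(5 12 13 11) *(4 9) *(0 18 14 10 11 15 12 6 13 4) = (0 18 14 10 11 5 6 13 15 12 4 9) = [18, 1, 2, 3, 9, 6, 13, 7, 8, 0, 11, 5, 4, 15, 10, 12, 16, 17, 14]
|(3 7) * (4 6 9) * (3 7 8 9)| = 5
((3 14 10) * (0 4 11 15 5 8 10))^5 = (0 8 4 10 11 3 15 14 5) = [8, 1, 2, 15, 10, 0, 6, 7, 4, 9, 11, 3, 12, 13, 5, 14]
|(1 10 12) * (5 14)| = |(1 10 12)(5 14)| = 6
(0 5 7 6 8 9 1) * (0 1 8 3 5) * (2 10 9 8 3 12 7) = (2 10 9 3 5)(6 12 7) = [0, 1, 10, 5, 4, 2, 12, 6, 8, 3, 9, 11, 7]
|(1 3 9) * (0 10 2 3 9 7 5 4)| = |(0 10 2 3 7 5 4)(1 9)| = 14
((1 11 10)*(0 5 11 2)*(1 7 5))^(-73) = (0 2 1)(5 7 10 11) = [2, 0, 1, 3, 4, 7, 6, 10, 8, 9, 11, 5]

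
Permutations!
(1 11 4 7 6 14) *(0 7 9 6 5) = (0 7 5)(1 11 4 9 6 14) = [7, 11, 2, 3, 9, 0, 14, 5, 8, 6, 10, 4, 12, 13, 1]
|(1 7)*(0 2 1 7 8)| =|(0 2 1 8)| =4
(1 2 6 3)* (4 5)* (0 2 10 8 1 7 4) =(0 2 6 3 7 4 5)(1 10 8) =[2, 10, 6, 7, 5, 0, 3, 4, 1, 9, 8]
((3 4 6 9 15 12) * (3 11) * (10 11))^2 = [0, 1, 2, 6, 9, 5, 15, 7, 8, 12, 3, 4, 11, 13, 14, 10] = (3 6 15 10)(4 9 12 11)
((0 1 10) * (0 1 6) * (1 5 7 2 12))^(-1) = (0 6)(1 12 2 7 5 10) = [6, 12, 7, 3, 4, 10, 0, 5, 8, 9, 1, 11, 2]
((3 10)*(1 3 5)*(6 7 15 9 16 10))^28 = (1 3 6 7 15 9 16 10 5) = [0, 3, 2, 6, 4, 1, 7, 15, 8, 16, 5, 11, 12, 13, 14, 9, 10]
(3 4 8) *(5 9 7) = (3 4 8)(5 9 7) = [0, 1, 2, 4, 8, 9, 6, 5, 3, 7]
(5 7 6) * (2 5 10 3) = (2 5 7 6 10 3) = [0, 1, 5, 2, 4, 7, 10, 6, 8, 9, 3]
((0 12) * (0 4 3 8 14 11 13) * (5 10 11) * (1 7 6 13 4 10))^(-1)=(0 13 6 7 1 5 14 8 3 4 11 10 12)=[13, 5, 2, 4, 11, 14, 7, 1, 3, 9, 12, 10, 0, 6, 8]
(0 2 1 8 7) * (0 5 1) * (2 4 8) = [4, 2, 0, 3, 8, 1, 6, 5, 7] = (0 4 8 7 5 1 2)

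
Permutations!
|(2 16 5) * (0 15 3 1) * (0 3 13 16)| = |(0 15 13 16 5 2)(1 3)| = 6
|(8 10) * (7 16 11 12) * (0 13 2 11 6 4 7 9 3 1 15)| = 36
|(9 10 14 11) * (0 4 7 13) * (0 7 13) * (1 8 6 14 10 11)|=|(0 4 13 7)(1 8 6 14)(9 11)|=4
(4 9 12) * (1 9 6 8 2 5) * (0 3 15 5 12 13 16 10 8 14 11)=(0 3 15 5 1 9 13 16 10 8 2 12 4 6 14 11)=[3, 9, 12, 15, 6, 1, 14, 7, 2, 13, 8, 0, 4, 16, 11, 5, 10]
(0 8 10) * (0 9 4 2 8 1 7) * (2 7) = (0 1 2 8 10 9 4 7) = [1, 2, 8, 3, 7, 5, 6, 0, 10, 4, 9]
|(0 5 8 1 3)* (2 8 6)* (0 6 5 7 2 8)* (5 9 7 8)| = 9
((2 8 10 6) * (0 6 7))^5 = (0 7 10 8 2 6) = [7, 1, 6, 3, 4, 5, 0, 10, 2, 9, 8]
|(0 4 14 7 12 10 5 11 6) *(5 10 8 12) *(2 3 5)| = 18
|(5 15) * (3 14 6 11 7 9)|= 6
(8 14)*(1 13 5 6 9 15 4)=(1 13 5 6 9 15 4)(8 14)=[0, 13, 2, 3, 1, 6, 9, 7, 14, 15, 10, 11, 12, 5, 8, 4]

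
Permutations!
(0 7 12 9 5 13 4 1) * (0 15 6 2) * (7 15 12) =(0 15 6 2)(1 12 9 5 13 4) =[15, 12, 0, 3, 1, 13, 2, 7, 8, 5, 10, 11, 9, 4, 14, 6]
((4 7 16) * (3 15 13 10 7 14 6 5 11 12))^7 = (3 14 13 5 7 12 4 15 6 10 11 16) = [0, 1, 2, 14, 15, 7, 10, 12, 8, 9, 11, 16, 4, 5, 13, 6, 3]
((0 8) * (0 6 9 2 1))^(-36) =(9) =[0, 1, 2, 3, 4, 5, 6, 7, 8, 9]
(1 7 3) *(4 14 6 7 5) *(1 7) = [0, 5, 2, 7, 14, 4, 1, 3, 8, 9, 10, 11, 12, 13, 6] = (1 5 4 14 6)(3 7)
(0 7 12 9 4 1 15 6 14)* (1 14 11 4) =(0 7 12 9 1 15 6 11 4 14) =[7, 15, 2, 3, 14, 5, 11, 12, 8, 1, 10, 4, 9, 13, 0, 6]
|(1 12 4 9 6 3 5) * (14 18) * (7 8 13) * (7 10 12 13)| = 18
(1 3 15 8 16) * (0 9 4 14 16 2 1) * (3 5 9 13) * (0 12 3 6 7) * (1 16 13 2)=(0 2 16 12 3 15 8 1 5 9 4 14 13 6 7)=[2, 5, 16, 15, 14, 9, 7, 0, 1, 4, 10, 11, 3, 6, 13, 8, 12]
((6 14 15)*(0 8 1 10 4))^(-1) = (0 4 10 1 8)(6 15 14) = [4, 8, 2, 3, 10, 5, 15, 7, 0, 9, 1, 11, 12, 13, 6, 14]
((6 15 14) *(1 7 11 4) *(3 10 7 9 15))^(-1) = (1 4 11 7 10 3 6 14 15 9) = [0, 4, 2, 6, 11, 5, 14, 10, 8, 1, 3, 7, 12, 13, 15, 9]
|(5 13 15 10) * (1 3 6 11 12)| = 20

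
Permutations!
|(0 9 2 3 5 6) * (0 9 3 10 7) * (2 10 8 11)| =|(0 3 5 6 9 10 7)(2 8 11)| =21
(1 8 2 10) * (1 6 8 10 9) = (1 10 6 8 2 9) = [0, 10, 9, 3, 4, 5, 8, 7, 2, 1, 6]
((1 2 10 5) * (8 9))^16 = (10) = [0, 1, 2, 3, 4, 5, 6, 7, 8, 9, 10]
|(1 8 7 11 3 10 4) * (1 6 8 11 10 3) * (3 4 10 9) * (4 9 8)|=2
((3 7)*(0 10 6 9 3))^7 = (0 10 6 9 3 7) = [10, 1, 2, 7, 4, 5, 9, 0, 8, 3, 6]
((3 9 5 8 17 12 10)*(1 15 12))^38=(1 12 3 5 17 15 10 9 8)=[0, 12, 2, 5, 4, 17, 6, 7, 1, 8, 9, 11, 3, 13, 14, 10, 16, 15]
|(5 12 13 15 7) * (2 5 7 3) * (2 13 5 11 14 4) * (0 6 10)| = 12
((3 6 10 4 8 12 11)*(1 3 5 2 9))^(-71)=[0, 12, 4, 11, 9, 10, 5, 7, 1, 8, 2, 6, 3]=(1 12 3 11 6 5 10 2 4 9 8)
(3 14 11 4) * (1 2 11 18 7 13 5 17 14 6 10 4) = (1 2 11)(3 6 10 4)(5 17 14 18 7 13) = [0, 2, 11, 6, 3, 17, 10, 13, 8, 9, 4, 1, 12, 5, 18, 15, 16, 14, 7]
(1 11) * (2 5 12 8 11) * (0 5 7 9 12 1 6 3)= [5, 2, 7, 0, 4, 1, 3, 9, 11, 12, 10, 6, 8]= (0 5 1 2 7 9 12 8 11 6 3)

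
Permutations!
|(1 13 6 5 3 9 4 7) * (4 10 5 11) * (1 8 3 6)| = |(1 13)(3 9 10 5 6 11 4 7 8)| = 18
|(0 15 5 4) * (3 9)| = 4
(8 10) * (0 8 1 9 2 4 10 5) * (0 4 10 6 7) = (0 8 5 4 6 7)(1 9 2 10) = [8, 9, 10, 3, 6, 4, 7, 0, 5, 2, 1]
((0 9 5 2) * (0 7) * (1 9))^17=(0 7 2 5 9 1)=[7, 0, 5, 3, 4, 9, 6, 2, 8, 1]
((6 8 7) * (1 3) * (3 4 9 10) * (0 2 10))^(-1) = (0 9 4 1 3 10 2)(6 7 8) = [9, 3, 0, 10, 1, 5, 7, 8, 6, 4, 2]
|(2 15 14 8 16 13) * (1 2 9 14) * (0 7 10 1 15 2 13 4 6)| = |(0 7 10 1 13 9 14 8 16 4 6)| = 11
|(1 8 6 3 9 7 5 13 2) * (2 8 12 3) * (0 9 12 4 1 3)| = |(0 9 7 5 13 8 6 2 3 12)(1 4)| = 10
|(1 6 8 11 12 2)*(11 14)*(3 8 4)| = 9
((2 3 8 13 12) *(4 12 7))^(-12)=(2 8 7 12 3 13 4)=[0, 1, 8, 13, 2, 5, 6, 12, 7, 9, 10, 11, 3, 4]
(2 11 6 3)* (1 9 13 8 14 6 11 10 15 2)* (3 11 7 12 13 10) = (1 9 10 15 2 3)(6 11 7 12 13 8 14) = [0, 9, 3, 1, 4, 5, 11, 12, 14, 10, 15, 7, 13, 8, 6, 2]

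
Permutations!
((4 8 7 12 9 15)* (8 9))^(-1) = (4 15 9)(7 8 12) = [0, 1, 2, 3, 15, 5, 6, 8, 12, 4, 10, 11, 7, 13, 14, 9]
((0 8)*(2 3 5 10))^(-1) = (0 8)(2 10 5 3) = [8, 1, 10, 2, 4, 3, 6, 7, 0, 9, 5]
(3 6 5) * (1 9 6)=(1 9 6 5 3)=[0, 9, 2, 1, 4, 3, 5, 7, 8, 6]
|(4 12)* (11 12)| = 3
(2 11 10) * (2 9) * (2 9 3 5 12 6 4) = (2 11 10 3 5 12 6 4) = [0, 1, 11, 5, 2, 12, 4, 7, 8, 9, 3, 10, 6]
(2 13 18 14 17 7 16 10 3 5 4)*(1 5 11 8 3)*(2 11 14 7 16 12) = (1 5 4 11 8 3 14 17 16 10)(2 13 18 7 12) = [0, 5, 13, 14, 11, 4, 6, 12, 3, 9, 1, 8, 2, 18, 17, 15, 10, 16, 7]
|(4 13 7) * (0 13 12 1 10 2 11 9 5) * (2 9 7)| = |(0 13 2 11 7 4 12 1 10 9 5)| = 11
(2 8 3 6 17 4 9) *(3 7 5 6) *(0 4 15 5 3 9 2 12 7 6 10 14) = (0 4 2 8 6 17 15 5 10 14)(3 9 12 7) = [4, 1, 8, 9, 2, 10, 17, 3, 6, 12, 14, 11, 7, 13, 0, 5, 16, 15]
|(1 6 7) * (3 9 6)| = 5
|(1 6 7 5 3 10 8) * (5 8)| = |(1 6 7 8)(3 10 5)| = 12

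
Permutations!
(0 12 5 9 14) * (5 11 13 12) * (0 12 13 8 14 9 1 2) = [5, 2, 0, 3, 4, 1, 6, 7, 14, 9, 10, 8, 11, 13, 12] = (0 5 1 2)(8 14 12 11)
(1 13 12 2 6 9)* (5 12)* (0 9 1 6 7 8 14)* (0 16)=[9, 13, 7, 3, 4, 12, 1, 8, 14, 6, 10, 11, 2, 5, 16, 15, 0]=(0 9 6 1 13 5 12 2 7 8 14 16)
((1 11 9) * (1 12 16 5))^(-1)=[0, 5, 2, 3, 4, 16, 6, 7, 8, 11, 10, 1, 9, 13, 14, 15, 12]=(1 5 16 12 9 11)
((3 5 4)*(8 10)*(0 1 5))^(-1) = (0 3 4 5 1)(8 10) = [3, 0, 2, 4, 5, 1, 6, 7, 10, 9, 8]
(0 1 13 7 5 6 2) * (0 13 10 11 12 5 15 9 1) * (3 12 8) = (1 10 11 8 3 12 5 6 2 13 7 15 9) = [0, 10, 13, 12, 4, 6, 2, 15, 3, 1, 11, 8, 5, 7, 14, 9]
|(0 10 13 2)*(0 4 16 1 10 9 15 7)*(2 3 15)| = |(0 9 2 4 16 1 10 13 3 15 7)| = 11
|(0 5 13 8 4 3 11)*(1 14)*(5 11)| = 10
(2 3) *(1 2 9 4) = (1 2 3 9 4) = [0, 2, 3, 9, 1, 5, 6, 7, 8, 4]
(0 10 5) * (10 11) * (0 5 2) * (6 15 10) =(0 11 6 15 10 2) =[11, 1, 0, 3, 4, 5, 15, 7, 8, 9, 2, 6, 12, 13, 14, 10]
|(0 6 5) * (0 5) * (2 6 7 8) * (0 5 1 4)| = 8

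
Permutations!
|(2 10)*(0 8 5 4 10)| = |(0 8 5 4 10 2)| = 6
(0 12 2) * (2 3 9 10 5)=(0 12 3 9 10 5 2)=[12, 1, 0, 9, 4, 2, 6, 7, 8, 10, 5, 11, 3]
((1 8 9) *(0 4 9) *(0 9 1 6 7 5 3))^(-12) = (0 7 8)(1 3 6)(4 5 9) = [7, 3, 2, 6, 5, 9, 1, 8, 0, 4]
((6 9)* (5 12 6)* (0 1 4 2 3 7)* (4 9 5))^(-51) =(12)(0 3 4 1 7 2 9) =[3, 7, 9, 4, 1, 5, 6, 2, 8, 0, 10, 11, 12]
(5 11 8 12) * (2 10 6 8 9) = (2 10 6 8 12 5 11 9) = [0, 1, 10, 3, 4, 11, 8, 7, 12, 2, 6, 9, 5]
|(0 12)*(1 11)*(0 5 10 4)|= 10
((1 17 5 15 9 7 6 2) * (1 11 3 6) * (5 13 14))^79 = (1 7 9 15 5 14 13 17)(2 6 3 11) = [0, 7, 6, 11, 4, 14, 3, 9, 8, 15, 10, 2, 12, 17, 13, 5, 16, 1]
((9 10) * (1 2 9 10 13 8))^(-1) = [0, 8, 1, 3, 4, 5, 6, 7, 13, 2, 10, 11, 12, 9] = (1 8 13 9 2)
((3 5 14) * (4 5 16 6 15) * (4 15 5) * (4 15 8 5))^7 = (3 14 5 8 15 4 6 16) = [0, 1, 2, 14, 6, 8, 16, 7, 15, 9, 10, 11, 12, 13, 5, 4, 3]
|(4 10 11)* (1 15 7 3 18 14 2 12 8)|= 9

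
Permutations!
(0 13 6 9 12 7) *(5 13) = (0 5 13 6 9 12 7) = [5, 1, 2, 3, 4, 13, 9, 0, 8, 12, 10, 11, 7, 6]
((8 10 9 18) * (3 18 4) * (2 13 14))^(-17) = (2 13 14)(3 18 8 10 9 4) = [0, 1, 13, 18, 3, 5, 6, 7, 10, 4, 9, 11, 12, 14, 2, 15, 16, 17, 8]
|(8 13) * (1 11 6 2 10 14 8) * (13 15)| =9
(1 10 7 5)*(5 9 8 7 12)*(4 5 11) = (1 10 12 11 4 5)(7 9 8) = [0, 10, 2, 3, 5, 1, 6, 9, 7, 8, 12, 4, 11]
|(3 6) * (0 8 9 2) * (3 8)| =|(0 3 6 8 9 2)| =6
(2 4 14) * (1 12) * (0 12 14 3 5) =(0 12 1 14 2 4 3 5) =[12, 14, 4, 5, 3, 0, 6, 7, 8, 9, 10, 11, 1, 13, 2]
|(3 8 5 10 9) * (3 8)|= 4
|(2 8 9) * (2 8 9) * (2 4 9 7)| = |(2 7)(4 9 8)| = 6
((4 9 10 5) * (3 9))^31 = [0, 1, 2, 9, 3, 4, 6, 7, 8, 10, 5] = (3 9 10 5 4)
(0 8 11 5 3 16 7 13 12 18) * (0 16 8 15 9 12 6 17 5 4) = [15, 1, 2, 8, 0, 3, 17, 13, 11, 12, 10, 4, 18, 6, 14, 9, 7, 5, 16] = (0 15 9 12 18 16 7 13 6 17 5 3 8 11 4)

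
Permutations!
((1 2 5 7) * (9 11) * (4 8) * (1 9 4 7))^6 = (4 8 7 9 11) = [0, 1, 2, 3, 8, 5, 6, 9, 7, 11, 10, 4]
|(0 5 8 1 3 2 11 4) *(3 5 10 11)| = |(0 10 11 4)(1 5 8)(2 3)| = 12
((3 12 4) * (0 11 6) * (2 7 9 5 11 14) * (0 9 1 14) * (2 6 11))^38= (1 9 7 6 2 14 5)(3 4 12)= [0, 9, 14, 4, 12, 1, 2, 6, 8, 7, 10, 11, 3, 13, 5]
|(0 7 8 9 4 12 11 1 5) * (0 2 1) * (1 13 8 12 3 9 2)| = |(0 7 12 11)(1 5)(2 13 8)(3 9 4)| = 12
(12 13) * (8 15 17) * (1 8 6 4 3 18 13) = (1 8 15 17 6 4 3 18 13 12) = [0, 8, 2, 18, 3, 5, 4, 7, 15, 9, 10, 11, 1, 12, 14, 17, 16, 6, 13]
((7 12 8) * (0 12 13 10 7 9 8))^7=(0 12)(7 13 10)(8 9)=[12, 1, 2, 3, 4, 5, 6, 13, 9, 8, 7, 11, 0, 10]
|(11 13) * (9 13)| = 3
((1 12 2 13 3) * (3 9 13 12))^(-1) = [0, 3, 12, 1, 4, 5, 6, 7, 8, 13, 10, 11, 2, 9] = (1 3)(2 12)(9 13)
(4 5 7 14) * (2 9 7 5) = (2 9 7 14 4) = [0, 1, 9, 3, 2, 5, 6, 14, 8, 7, 10, 11, 12, 13, 4]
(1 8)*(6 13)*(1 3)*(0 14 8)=(0 14 8 3 1)(6 13)=[14, 0, 2, 1, 4, 5, 13, 7, 3, 9, 10, 11, 12, 6, 8]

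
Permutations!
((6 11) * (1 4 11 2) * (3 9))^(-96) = (1 2 6 11 4) = [0, 2, 6, 3, 1, 5, 11, 7, 8, 9, 10, 4]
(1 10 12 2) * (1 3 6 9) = (1 10 12 2 3 6 9) = [0, 10, 3, 6, 4, 5, 9, 7, 8, 1, 12, 11, 2]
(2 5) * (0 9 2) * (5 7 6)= (0 9 2 7 6 5)= [9, 1, 7, 3, 4, 0, 5, 6, 8, 2]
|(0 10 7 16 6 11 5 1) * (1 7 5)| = |(0 10 5 7 16 6 11 1)| = 8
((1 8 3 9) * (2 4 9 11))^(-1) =(1 9 4 2 11 3 8) =[0, 9, 11, 8, 2, 5, 6, 7, 1, 4, 10, 3]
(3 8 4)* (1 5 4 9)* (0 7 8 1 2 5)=(0 7 8 9 2 5 4 3 1)=[7, 0, 5, 1, 3, 4, 6, 8, 9, 2]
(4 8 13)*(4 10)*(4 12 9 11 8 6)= (4 6)(8 13 10 12 9 11)= [0, 1, 2, 3, 6, 5, 4, 7, 13, 11, 12, 8, 9, 10]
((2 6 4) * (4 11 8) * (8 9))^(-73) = [0, 1, 4, 3, 8, 5, 2, 7, 9, 11, 10, 6] = (2 4 8 9 11 6)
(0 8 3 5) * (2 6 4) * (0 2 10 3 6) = (0 8 6 4 10 3 5 2) = [8, 1, 0, 5, 10, 2, 4, 7, 6, 9, 3]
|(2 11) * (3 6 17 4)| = |(2 11)(3 6 17 4)| = 4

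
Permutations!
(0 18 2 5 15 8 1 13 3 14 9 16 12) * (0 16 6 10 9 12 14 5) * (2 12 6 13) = (0 18 12 16 14 6 10 9 13 3 5 15 8 1 2) = [18, 2, 0, 5, 4, 15, 10, 7, 1, 13, 9, 11, 16, 3, 6, 8, 14, 17, 12]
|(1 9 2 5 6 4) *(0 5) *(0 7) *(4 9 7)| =8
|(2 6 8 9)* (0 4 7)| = 12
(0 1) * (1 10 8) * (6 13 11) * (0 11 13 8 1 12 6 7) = (13)(0 10 1 11 7)(6 8 12) = [10, 11, 2, 3, 4, 5, 8, 0, 12, 9, 1, 7, 6, 13]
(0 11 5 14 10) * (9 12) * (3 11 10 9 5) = [10, 1, 2, 11, 4, 14, 6, 7, 8, 12, 0, 3, 5, 13, 9] = (0 10)(3 11)(5 14 9 12)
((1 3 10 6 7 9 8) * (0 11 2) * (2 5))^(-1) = (0 2 5 11)(1 8 9 7 6 10 3) = [2, 8, 5, 1, 4, 11, 10, 6, 9, 7, 3, 0]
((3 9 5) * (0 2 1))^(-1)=(0 1 2)(3 5 9)=[1, 2, 0, 5, 4, 9, 6, 7, 8, 3]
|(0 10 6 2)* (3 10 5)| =|(0 5 3 10 6 2)| =6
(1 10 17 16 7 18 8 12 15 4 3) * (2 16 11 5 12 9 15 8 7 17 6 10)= [0, 2, 16, 1, 3, 12, 10, 18, 9, 15, 6, 5, 8, 13, 14, 4, 17, 11, 7]= (1 2 16 17 11 5 12 8 9 15 4 3)(6 10)(7 18)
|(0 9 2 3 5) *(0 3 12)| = |(0 9 2 12)(3 5)| = 4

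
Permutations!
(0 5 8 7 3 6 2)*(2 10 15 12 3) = (0 5 8 7 2)(3 6 10 15 12) = [5, 1, 0, 6, 4, 8, 10, 2, 7, 9, 15, 11, 3, 13, 14, 12]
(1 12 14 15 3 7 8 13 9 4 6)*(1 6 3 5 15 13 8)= [0, 12, 2, 7, 3, 15, 6, 1, 8, 4, 10, 11, 14, 9, 13, 5]= (1 12 14 13 9 4 3 7)(5 15)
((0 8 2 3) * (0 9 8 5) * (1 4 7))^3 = [5, 1, 8, 2, 4, 0, 6, 7, 9, 3] = (0 5)(2 8 9 3)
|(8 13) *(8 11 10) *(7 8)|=5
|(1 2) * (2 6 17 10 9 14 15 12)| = 9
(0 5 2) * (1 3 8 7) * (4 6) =[5, 3, 0, 8, 6, 2, 4, 1, 7] =(0 5 2)(1 3 8 7)(4 6)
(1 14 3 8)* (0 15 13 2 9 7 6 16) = [15, 14, 9, 8, 4, 5, 16, 6, 1, 7, 10, 11, 12, 2, 3, 13, 0] = (0 15 13 2 9 7 6 16)(1 14 3 8)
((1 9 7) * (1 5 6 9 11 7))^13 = (1 11 7 5 6 9) = [0, 11, 2, 3, 4, 6, 9, 5, 8, 1, 10, 7]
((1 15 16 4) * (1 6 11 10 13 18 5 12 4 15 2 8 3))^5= (1 2 8 3)(4 18 11 12 13 6 5 10)(15 16)= [0, 2, 8, 1, 18, 10, 5, 7, 3, 9, 4, 12, 13, 6, 14, 16, 15, 17, 11]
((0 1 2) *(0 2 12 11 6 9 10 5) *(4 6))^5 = (0 6 1 9 12 10 11 5 4) = [6, 9, 2, 3, 0, 4, 1, 7, 8, 12, 11, 5, 10]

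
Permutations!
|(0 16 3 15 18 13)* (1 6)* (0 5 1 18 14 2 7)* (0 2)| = |(0 16 3 15 14)(1 6 18 13 5)(2 7)| = 10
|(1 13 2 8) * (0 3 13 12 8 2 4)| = |(0 3 13 4)(1 12 8)| = 12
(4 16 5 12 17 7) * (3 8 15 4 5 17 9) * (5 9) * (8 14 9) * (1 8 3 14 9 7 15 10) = [0, 8, 2, 9, 16, 12, 6, 3, 10, 14, 1, 11, 5, 13, 7, 4, 17, 15] = (1 8 10)(3 9 14 7)(4 16 17 15)(5 12)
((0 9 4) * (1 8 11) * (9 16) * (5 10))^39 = [4, 1, 2, 3, 9, 10, 6, 7, 8, 16, 5, 11, 12, 13, 14, 15, 0] = (0 4 9 16)(5 10)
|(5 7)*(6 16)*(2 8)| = |(2 8)(5 7)(6 16)| = 2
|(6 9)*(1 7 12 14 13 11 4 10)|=8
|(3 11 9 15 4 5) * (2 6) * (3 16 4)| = |(2 6)(3 11 9 15)(4 5 16)| = 12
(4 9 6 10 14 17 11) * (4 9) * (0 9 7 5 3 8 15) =(0 9 6 10 14 17 11 7 5 3 8 15) =[9, 1, 2, 8, 4, 3, 10, 5, 15, 6, 14, 7, 12, 13, 17, 0, 16, 11]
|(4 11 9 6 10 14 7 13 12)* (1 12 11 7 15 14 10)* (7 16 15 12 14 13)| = 10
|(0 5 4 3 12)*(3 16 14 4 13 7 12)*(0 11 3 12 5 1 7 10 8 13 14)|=|(0 1 7 5 14 4 16)(3 12 11)(8 13 10)|=21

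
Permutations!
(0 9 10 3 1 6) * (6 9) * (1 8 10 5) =(0 6)(1 9 5)(3 8 10) =[6, 9, 2, 8, 4, 1, 0, 7, 10, 5, 3]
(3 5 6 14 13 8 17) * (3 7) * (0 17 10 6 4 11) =(0 17 7 3 5 4 11)(6 14 13 8 10) =[17, 1, 2, 5, 11, 4, 14, 3, 10, 9, 6, 0, 12, 8, 13, 15, 16, 7]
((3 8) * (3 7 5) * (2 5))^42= [0, 1, 3, 7, 4, 8, 6, 5, 2]= (2 3 7 5 8)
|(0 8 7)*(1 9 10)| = 3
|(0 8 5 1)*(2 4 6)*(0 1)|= |(0 8 5)(2 4 6)|= 3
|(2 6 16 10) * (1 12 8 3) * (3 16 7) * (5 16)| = 10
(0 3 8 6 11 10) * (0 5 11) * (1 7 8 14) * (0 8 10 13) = [3, 7, 2, 14, 4, 11, 8, 10, 6, 9, 5, 13, 12, 0, 1] = (0 3 14 1 7 10 5 11 13)(6 8)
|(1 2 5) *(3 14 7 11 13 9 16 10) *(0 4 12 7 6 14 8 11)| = |(0 4 12 7)(1 2 5)(3 8 11 13 9 16 10)(6 14)| = 84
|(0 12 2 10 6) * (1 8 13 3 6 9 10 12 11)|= 14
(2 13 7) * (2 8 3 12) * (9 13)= (2 9 13 7 8 3 12)= [0, 1, 9, 12, 4, 5, 6, 8, 3, 13, 10, 11, 2, 7]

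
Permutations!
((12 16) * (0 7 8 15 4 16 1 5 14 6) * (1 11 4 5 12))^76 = (0 6 14 5 15 8 7)(1 12 11 4 16) = [6, 12, 2, 3, 16, 15, 14, 0, 7, 9, 10, 4, 11, 13, 5, 8, 1]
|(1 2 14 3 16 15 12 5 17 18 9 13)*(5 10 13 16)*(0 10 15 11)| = |(0 10 13 1 2 14 3 5 17 18 9 16 11)(12 15)| = 26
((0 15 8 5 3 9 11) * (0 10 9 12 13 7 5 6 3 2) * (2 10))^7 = (0 7 15 5 8 10 6 9 3 11 12 2 13) = [7, 1, 13, 11, 4, 8, 9, 15, 10, 3, 6, 12, 2, 0, 14, 5]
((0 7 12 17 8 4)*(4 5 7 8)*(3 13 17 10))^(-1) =(0 4 17 13 3 10 12 7 5 8) =[4, 1, 2, 10, 17, 8, 6, 5, 0, 9, 12, 11, 7, 3, 14, 15, 16, 13]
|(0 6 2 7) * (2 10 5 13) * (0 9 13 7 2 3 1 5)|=|(0 6 10)(1 5 7 9 13 3)|=6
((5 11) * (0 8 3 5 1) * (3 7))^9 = (0 7 5 1 8 3 11) = [7, 8, 2, 11, 4, 1, 6, 5, 3, 9, 10, 0]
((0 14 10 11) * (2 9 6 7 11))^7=(0 11 7 6 9 2 10 14)=[11, 1, 10, 3, 4, 5, 9, 6, 8, 2, 14, 7, 12, 13, 0]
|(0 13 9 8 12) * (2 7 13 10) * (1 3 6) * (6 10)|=|(0 6 1 3 10 2 7 13 9 8 12)|=11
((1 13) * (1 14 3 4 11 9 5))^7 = (1 5 9 11 4 3 14 13) = [0, 5, 2, 14, 3, 9, 6, 7, 8, 11, 10, 4, 12, 1, 13]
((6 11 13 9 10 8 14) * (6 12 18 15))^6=(6 14 13 18 10)(8 11 12 9 15)=[0, 1, 2, 3, 4, 5, 14, 7, 11, 15, 6, 12, 9, 18, 13, 8, 16, 17, 10]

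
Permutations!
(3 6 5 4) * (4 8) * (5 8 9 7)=(3 6 8 4)(5 9 7)=[0, 1, 2, 6, 3, 9, 8, 5, 4, 7]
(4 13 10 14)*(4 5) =(4 13 10 14 5) =[0, 1, 2, 3, 13, 4, 6, 7, 8, 9, 14, 11, 12, 10, 5]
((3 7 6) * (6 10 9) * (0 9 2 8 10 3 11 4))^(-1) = [4, 1, 10, 7, 11, 5, 9, 3, 2, 0, 8, 6] = (0 4 11 6 9)(2 10 8)(3 7)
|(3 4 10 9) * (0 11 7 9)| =7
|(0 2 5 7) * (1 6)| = |(0 2 5 7)(1 6)| = 4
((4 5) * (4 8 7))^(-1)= (4 7 8 5)= [0, 1, 2, 3, 7, 4, 6, 8, 5]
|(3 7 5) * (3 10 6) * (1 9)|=|(1 9)(3 7 5 10 6)|=10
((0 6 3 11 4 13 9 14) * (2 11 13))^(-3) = [13, 1, 2, 14, 4, 5, 9, 7, 8, 6, 10, 11, 12, 0, 3] = (0 13)(3 14)(6 9)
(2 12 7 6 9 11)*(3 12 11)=(2 11)(3 12 7 6 9)=[0, 1, 11, 12, 4, 5, 9, 6, 8, 3, 10, 2, 7]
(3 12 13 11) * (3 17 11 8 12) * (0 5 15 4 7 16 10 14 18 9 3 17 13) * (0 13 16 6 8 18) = [5, 1, 2, 17, 7, 15, 8, 6, 12, 3, 14, 16, 13, 18, 0, 4, 10, 11, 9] = (0 5 15 4 7 6 8 12 13 18 9 3 17 11 16 10 14)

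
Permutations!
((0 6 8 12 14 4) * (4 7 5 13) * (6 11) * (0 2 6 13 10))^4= [2, 1, 14, 3, 12, 13, 7, 11, 5, 9, 4, 6, 10, 8, 0]= (0 2 14)(4 12 10)(5 13 8)(6 7 11)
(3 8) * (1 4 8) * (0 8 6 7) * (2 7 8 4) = [4, 2, 7, 1, 6, 5, 8, 0, 3] = (0 4 6 8 3 1 2 7)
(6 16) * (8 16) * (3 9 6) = [0, 1, 2, 9, 4, 5, 8, 7, 16, 6, 10, 11, 12, 13, 14, 15, 3] = (3 9 6 8 16)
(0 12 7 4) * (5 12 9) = (0 9 5 12 7 4) = [9, 1, 2, 3, 0, 12, 6, 4, 8, 5, 10, 11, 7]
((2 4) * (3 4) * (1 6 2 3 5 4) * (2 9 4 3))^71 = (1 6 9 4 2 5 3) = [0, 6, 5, 1, 2, 3, 9, 7, 8, 4]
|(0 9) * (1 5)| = |(0 9)(1 5)| = 2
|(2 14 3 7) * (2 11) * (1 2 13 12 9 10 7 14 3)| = 12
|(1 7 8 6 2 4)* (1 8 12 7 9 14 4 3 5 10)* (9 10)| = |(1 10)(2 3 5 9 14 4 8 6)(7 12)| = 8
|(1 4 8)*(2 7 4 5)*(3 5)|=|(1 3 5 2 7 4 8)|=7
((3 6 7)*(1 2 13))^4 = [0, 2, 13, 6, 4, 5, 7, 3, 8, 9, 10, 11, 12, 1] = (1 2 13)(3 6 7)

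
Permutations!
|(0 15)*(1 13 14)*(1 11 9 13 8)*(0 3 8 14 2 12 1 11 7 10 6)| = 14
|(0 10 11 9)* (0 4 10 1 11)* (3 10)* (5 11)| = 8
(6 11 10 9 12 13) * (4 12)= (4 12 13 6 11 10 9)= [0, 1, 2, 3, 12, 5, 11, 7, 8, 4, 9, 10, 13, 6]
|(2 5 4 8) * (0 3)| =4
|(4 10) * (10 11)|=|(4 11 10)|=3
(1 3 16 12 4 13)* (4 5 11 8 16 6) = (1 3 6 4 13)(5 11 8 16 12) = [0, 3, 2, 6, 13, 11, 4, 7, 16, 9, 10, 8, 5, 1, 14, 15, 12]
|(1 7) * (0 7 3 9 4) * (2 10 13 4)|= 9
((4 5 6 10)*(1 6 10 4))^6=(1 6 4 5 10)=[0, 6, 2, 3, 5, 10, 4, 7, 8, 9, 1]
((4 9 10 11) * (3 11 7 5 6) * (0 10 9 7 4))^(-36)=(0 5)(3 4)(6 10)(7 11)=[5, 1, 2, 4, 3, 0, 10, 11, 8, 9, 6, 7]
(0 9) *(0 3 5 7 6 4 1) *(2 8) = (0 9 3 5 7 6 4 1)(2 8) = [9, 0, 8, 5, 1, 7, 4, 6, 2, 3]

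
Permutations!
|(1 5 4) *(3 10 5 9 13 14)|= 8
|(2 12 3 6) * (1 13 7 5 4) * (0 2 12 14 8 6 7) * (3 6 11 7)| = |(0 2 14 8 11 7 5 4 1 13)(6 12)| = 10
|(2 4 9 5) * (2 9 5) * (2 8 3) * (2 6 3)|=|(2 4 5 9 8)(3 6)|=10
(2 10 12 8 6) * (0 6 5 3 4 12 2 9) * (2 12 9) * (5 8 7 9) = (0 6 2 10 12 7 9)(3 4 5) = [6, 1, 10, 4, 5, 3, 2, 9, 8, 0, 12, 11, 7]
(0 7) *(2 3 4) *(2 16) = [7, 1, 3, 4, 16, 5, 6, 0, 8, 9, 10, 11, 12, 13, 14, 15, 2] = (0 7)(2 3 4 16)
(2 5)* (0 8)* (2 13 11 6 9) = [8, 1, 5, 3, 4, 13, 9, 7, 0, 2, 10, 6, 12, 11] = (0 8)(2 5 13 11 6 9)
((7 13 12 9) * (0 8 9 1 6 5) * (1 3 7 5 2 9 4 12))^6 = (0 13)(1 8)(2 12)(3 9)(4 6)(5 7) = [13, 8, 12, 9, 6, 7, 4, 5, 1, 3, 10, 11, 2, 0]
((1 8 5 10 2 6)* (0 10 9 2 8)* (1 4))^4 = (0 9 1 5 4 8 6 10 2) = [9, 5, 0, 3, 8, 4, 10, 7, 6, 1, 2]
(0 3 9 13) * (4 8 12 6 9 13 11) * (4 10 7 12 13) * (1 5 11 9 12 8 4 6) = (0 3 6 12 1 5 11 10 7 8 13) = [3, 5, 2, 6, 4, 11, 12, 8, 13, 9, 7, 10, 1, 0]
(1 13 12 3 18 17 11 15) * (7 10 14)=[0, 13, 2, 18, 4, 5, 6, 10, 8, 9, 14, 15, 3, 12, 7, 1, 16, 11, 17]=(1 13 12 3 18 17 11 15)(7 10 14)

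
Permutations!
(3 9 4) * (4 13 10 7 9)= (3 4)(7 9 13 10)= [0, 1, 2, 4, 3, 5, 6, 9, 8, 13, 7, 11, 12, 10]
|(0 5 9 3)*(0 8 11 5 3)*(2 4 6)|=|(0 3 8 11 5 9)(2 4 6)|=6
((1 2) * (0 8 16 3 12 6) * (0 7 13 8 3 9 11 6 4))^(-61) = [4, 2, 1, 0, 12, 5, 13, 8, 9, 6, 10, 7, 3, 16, 14, 15, 11] = (0 4 12 3)(1 2)(6 13 16 11 7 8 9)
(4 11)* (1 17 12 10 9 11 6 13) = (1 17 12 10 9 11 4 6 13) = [0, 17, 2, 3, 6, 5, 13, 7, 8, 11, 9, 4, 10, 1, 14, 15, 16, 12]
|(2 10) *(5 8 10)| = 4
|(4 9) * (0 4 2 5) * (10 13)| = 10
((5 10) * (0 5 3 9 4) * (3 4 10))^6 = (10) = [0, 1, 2, 3, 4, 5, 6, 7, 8, 9, 10]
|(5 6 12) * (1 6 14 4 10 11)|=8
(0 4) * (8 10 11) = [4, 1, 2, 3, 0, 5, 6, 7, 10, 9, 11, 8] = (0 4)(8 10 11)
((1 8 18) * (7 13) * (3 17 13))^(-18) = [0, 1, 2, 13, 4, 5, 6, 17, 8, 9, 10, 11, 12, 3, 14, 15, 16, 7, 18] = (18)(3 13)(7 17)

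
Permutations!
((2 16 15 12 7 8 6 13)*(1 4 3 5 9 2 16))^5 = (1 2 9 5 3 4)(6 7 15 13 8 12 16) = [0, 2, 9, 4, 1, 3, 7, 15, 12, 5, 10, 11, 16, 8, 14, 13, 6]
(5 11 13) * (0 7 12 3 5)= (0 7 12 3 5 11 13)= [7, 1, 2, 5, 4, 11, 6, 12, 8, 9, 10, 13, 3, 0]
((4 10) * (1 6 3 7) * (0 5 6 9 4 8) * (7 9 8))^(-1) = [8, 7, 2, 6, 9, 0, 5, 10, 1, 3, 4] = (0 8 1 7 10 4 9 3 6 5)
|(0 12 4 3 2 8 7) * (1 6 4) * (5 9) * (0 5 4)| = |(0 12 1 6)(2 8 7 5 9 4 3)| = 28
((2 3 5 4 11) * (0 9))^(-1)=[9, 1, 11, 2, 5, 3, 6, 7, 8, 0, 10, 4]=(0 9)(2 11 4 5 3)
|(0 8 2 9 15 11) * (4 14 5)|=|(0 8 2 9 15 11)(4 14 5)|=6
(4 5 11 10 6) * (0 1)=(0 1)(4 5 11 10 6)=[1, 0, 2, 3, 5, 11, 4, 7, 8, 9, 6, 10]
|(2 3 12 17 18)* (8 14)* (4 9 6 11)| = 20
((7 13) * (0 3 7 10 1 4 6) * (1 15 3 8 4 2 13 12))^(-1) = [6, 12, 1, 15, 8, 5, 4, 3, 0, 9, 13, 11, 7, 2, 14, 10] = (0 6 4 8)(1 12 7 3 15 10 13 2)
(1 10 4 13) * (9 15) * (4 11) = (1 10 11 4 13)(9 15) = [0, 10, 2, 3, 13, 5, 6, 7, 8, 15, 11, 4, 12, 1, 14, 9]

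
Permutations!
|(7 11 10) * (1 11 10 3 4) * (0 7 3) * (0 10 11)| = |(0 7 11 10 3 4 1)| = 7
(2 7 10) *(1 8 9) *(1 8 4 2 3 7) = (1 4 2)(3 7 10)(8 9) = [0, 4, 1, 7, 2, 5, 6, 10, 9, 8, 3]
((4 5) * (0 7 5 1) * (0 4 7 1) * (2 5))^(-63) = (7) = [0, 1, 2, 3, 4, 5, 6, 7]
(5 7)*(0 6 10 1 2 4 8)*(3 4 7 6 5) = [5, 2, 7, 4, 8, 6, 10, 3, 0, 9, 1] = (0 5 6 10 1 2 7 3 4 8)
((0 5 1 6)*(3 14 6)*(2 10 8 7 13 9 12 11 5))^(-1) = (0 6 14 3 1 5 11 12 9 13 7 8 10 2) = [6, 5, 0, 1, 4, 11, 14, 8, 10, 13, 2, 12, 9, 7, 3]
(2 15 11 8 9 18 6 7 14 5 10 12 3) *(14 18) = [0, 1, 15, 2, 4, 10, 7, 18, 9, 14, 12, 8, 3, 13, 5, 11, 16, 17, 6] = (2 15 11 8 9 14 5 10 12 3)(6 7 18)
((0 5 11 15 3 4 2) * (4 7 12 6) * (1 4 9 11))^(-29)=(0 5 1 4 2)(3 15 11 9 6 12 7)=[5, 4, 0, 15, 2, 1, 12, 3, 8, 6, 10, 9, 7, 13, 14, 11]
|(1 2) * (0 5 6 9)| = |(0 5 6 9)(1 2)| = 4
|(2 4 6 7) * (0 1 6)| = |(0 1 6 7 2 4)| = 6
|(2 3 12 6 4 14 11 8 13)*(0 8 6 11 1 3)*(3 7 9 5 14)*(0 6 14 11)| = |(0 8 13 2 6 4 3 12)(1 7 9 5 11 14)| = 24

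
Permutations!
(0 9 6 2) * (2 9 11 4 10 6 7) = [11, 1, 0, 3, 10, 5, 9, 2, 8, 7, 6, 4] = (0 11 4 10 6 9 7 2)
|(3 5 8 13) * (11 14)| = |(3 5 8 13)(11 14)| = 4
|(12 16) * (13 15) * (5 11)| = |(5 11)(12 16)(13 15)| = 2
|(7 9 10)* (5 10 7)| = |(5 10)(7 9)| = 2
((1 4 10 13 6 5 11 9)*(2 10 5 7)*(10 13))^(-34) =(1 4 5 11 9)(2 6)(7 13) =[0, 4, 6, 3, 5, 11, 2, 13, 8, 1, 10, 9, 12, 7]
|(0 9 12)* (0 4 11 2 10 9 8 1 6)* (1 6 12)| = 21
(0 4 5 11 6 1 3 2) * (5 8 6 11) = (11)(0 4 8 6 1 3 2) = [4, 3, 0, 2, 8, 5, 1, 7, 6, 9, 10, 11]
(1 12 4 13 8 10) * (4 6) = (1 12 6 4 13 8 10) = [0, 12, 2, 3, 13, 5, 4, 7, 10, 9, 1, 11, 6, 8]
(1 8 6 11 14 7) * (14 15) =(1 8 6 11 15 14 7) =[0, 8, 2, 3, 4, 5, 11, 1, 6, 9, 10, 15, 12, 13, 7, 14]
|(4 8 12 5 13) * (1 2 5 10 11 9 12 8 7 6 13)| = 12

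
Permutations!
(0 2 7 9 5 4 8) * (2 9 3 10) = (0 9 5 4 8)(2 7 3 10) = [9, 1, 7, 10, 8, 4, 6, 3, 0, 5, 2]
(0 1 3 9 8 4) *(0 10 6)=(0 1 3 9 8 4 10 6)=[1, 3, 2, 9, 10, 5, 0, 7, 4, 8, 6]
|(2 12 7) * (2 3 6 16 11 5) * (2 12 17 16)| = |(2 17 16 11 5 12 7 3 6)| = 9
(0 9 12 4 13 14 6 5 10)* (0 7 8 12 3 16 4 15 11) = (0 9 3 16 4 13 14 6 5 10 7 8 12 15 11) = [9, 1, 2, 16, 13, 10, 5, 8, 12, 3, 7, 0, 15, 14, 6, 11, 4]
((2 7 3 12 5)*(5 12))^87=(12)(2 5 3 7)=[0, 1, 5, 7, 4, 3, 6, 2, 8, 9, 10, 11, 12]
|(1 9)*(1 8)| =3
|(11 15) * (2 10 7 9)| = 4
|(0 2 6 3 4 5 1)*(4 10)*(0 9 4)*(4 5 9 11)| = |(0 2 6 3 10)(1 11 4 9 5)| = 5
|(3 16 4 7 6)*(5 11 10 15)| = 20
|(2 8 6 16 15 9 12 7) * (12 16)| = |(2 8 6 12 7)(9 16 15)| = 15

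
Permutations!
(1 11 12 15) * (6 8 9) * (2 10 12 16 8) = (1 11 16 8 9 6 2 10 12 15) = [0, 11, 10, 3, 4, 5, 2, 7, 9, 6, 12, 16, 15, 13, 14, 1, 8]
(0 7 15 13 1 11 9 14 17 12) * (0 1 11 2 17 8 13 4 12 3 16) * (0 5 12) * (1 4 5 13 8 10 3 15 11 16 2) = (0 7 11 9 14 10 3 2 17 15 5 12 4)(13 16) = [7, 1, 17, 2, 0, 12, 6, 11, 8, 14, 3, 9, 4, 16, 10, 5, 13, 15]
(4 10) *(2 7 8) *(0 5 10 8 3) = (0 5 10 4 8 2 7 3) = [5, 1, 7, 0, 8, 10, 6, 3, 2, 9, 4]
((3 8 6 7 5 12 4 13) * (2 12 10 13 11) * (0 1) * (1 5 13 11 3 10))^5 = (0 1 5)(2 6)(3 10)(4 13)(7 12)(8 11) = [1, 5, 6, 10, 13, 0, 2, 12, 11, 9, 3, 8, 7, 4]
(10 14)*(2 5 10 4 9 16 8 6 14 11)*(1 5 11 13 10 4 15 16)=(1 5 4 9)(2 11)(6 14 15 16 8)(10 13)=[0, 5, 11, 3, 9, 4, 14, 7, 6, 1, 13, 2, 12, 10, 15, 16, 8]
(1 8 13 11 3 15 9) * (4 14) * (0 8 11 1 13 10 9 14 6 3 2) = (0 8 10 9 13 1 11 2)(3 15 14 4 6) = [8, 11, 0, 15, 6, 5, 3, 7, 10, 13, 9, 2, 12, 1, 4, 14]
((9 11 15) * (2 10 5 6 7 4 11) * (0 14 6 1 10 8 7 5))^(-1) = (0 10 1 5 6 14)(2 9 15 11 4 7 8) = [10, 5, 9, 3, 7, 6, 14, 8, 2, 15, 1, 4, 12, 13, 0, 11]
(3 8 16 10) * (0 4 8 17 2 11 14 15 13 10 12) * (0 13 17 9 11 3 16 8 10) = (0 4 10 16 12 13)(2 3 9 11 14 15 17) = [4, 1, 3, 9, 10, 5, 6, 7, 8, 11, 16, 14, 13, 0, 15, 17, 12, 2]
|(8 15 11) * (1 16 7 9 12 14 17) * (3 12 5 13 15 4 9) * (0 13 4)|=|(0 13 15 11 8)(1 16 7 3 12 14 17)(4 9 5)|=105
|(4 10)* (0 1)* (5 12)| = |(0 1)(4 10)(5 12)| = 2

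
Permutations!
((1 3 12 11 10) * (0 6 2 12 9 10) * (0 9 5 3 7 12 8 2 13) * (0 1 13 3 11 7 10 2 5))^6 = (13)(2 8 5 11 9) = [0, 1, 8, 3, 4, 11, 6, 7, 5, 2, 10, 9, 12, 13]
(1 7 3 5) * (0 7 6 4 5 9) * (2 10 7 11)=[11, 6, 10, 9, 5, 1, 4, 3, 8, 0, 7, 2]=(0 11 2 10 7 3 9)(1 6 4 5)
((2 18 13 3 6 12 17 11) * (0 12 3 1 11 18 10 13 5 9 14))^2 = (0 17 5 14 12 18 9)(1 2 13 11 10) = [17, 2, 13, 3, 4, 14, 6, 7, 8, 0, 1, 10, 18, 11, 12, 15, 16, 5, 9]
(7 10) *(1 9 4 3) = (1 9 4 3)(7 10) = [0, 9, 2, 1, 3, 5, 6, 10, 8, 4, 7]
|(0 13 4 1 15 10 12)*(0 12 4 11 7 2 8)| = 12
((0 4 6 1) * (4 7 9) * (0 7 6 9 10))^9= [10, 6, 2, 3, 9, 5, 0, 1, 8, 4, 7]= (0 10 7 1 6)(4 9)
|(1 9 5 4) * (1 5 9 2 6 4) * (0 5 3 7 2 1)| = 10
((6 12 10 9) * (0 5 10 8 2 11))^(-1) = (0 11 2 8 12 6 9 10 5) = [11, 1, 8, 3, 4, 0, 9, 7, 12, 10, 5, 2, 6]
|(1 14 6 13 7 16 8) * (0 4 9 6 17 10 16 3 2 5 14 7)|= 10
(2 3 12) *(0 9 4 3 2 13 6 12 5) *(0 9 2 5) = (0 2 5 9 4 3)(6 12 13) = [2, 1, 5, 0, 3, 9, 12, 7, 8, 4, 10, 11, 13, 6]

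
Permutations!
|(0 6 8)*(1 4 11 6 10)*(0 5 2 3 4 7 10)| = |(1 7 10)(2 3 4 11 6 8 5)| = 21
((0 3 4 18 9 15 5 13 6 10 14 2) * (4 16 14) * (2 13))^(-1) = [2, 1, 5, 0, 10, 15, 13, 7, 8, 18, 6, 11, 12, 14, 16, 9, 3, 17, 4] = (0 2 5 15 9 18 4 10 6 13 14 16 3)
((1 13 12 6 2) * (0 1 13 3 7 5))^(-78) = (0 3 5 1 7)(2 12)(6 13) = [3, 7, 12, 5, 4, 1, 13, 0, 8, 9, 10, 11, 2, 6]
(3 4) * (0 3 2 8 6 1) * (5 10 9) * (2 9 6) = (0 3 4 9 5 10 6 1)(2 8) = [3, 0, 8, 4, 9, 10, 1, 7, 2, 5, 6]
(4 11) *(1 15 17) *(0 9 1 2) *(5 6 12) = [9, 15, 0, 3, 11, 6, 12, 7, 8, 1, 10, 4, 5, 13, 14, 17, 16, 2] = (0 9 1 15 17 2)(4 11)(5 6 12)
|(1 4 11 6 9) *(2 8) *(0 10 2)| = 20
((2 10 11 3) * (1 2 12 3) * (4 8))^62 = (12)(1 10)(2 11) = [0, 10, 11, 3, 4, 5, 6, 7, 8, 9, 1, 2, 12]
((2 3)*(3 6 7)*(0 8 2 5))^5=[3, 1, 0, 6, 4, 7, 8, 2, 5]=(0 3 6 8 5 7 2)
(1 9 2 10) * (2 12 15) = (1 9 12 15 2 10) = [0, 9, 10, 3, 4, 5, 6, 7, 8, 12, 1, 11, 15, 13, 14, 2]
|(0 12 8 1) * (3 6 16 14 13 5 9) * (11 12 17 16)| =|(0 17 16 14 13 5 9 3 6 11 12 8 1)| =13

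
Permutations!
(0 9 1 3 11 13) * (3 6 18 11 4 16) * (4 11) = [9, 6, 2, 11, 16, 5, 18, 7, 8, 1, 10, 13, 12, 0, 14, 15, 3, 17, 4] = (0 9 1 6 18 4 16 3 11 13)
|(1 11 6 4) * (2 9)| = |(1 11 6 4)(2 9)| = 4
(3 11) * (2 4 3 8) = [0, 1, 4, 11, 3, 5, 6, 7, 2, 9, 10, 8] = (2 4 3 11 8)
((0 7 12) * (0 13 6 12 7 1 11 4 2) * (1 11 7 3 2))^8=(0 11 4 1 7 3 2)(6 13 12)=[11, 7, 0, 2, 1, 5, 13, 3, 8, 9, 10, 4, 6, 12]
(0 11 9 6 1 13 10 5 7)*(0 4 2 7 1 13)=(0 11 9 6 13 10 5 1)(2 7 4)=[11, 0, 7, 3, 2, 1, 13, 4, 8, 6, 5, 9, 12, 10]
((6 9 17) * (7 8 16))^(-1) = [0, 1, 2, 3, 4, 5, 17, 16, 7, 6, 10, 11, 12, 13, 14, 15, 8, 9] = (6 17 9)(7 16 8)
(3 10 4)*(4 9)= (3 10 9 4)= [0, 1, 2, 10, 3, 5, 6, 7, 8, 4, 9]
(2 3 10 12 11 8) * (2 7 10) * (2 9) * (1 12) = [0, 12, 3, 9, 4, 5, 6, 10, 7, 2, 1, 8, 11] = (1 12 11 8 7 10)(2 3 9)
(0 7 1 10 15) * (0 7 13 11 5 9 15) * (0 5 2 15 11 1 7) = (0 13 1 10 5 9 11 2 15) = [13, 10, 15, 3, 4, 9, 6, 7, 8, 11, 5, 2, 12, 1, 14, 0]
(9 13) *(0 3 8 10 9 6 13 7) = (0 3 8 10 9 7)(6 13) = [3, 1, 2, 8, 4, 5, 13, 0, 10, 7, 9, 11, 12, 6]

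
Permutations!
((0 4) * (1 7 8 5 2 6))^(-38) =(1 2 8)(5 7 6) =[0, 2, 8, 3, 4, 7, 5, 6, 1]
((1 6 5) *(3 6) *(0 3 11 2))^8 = (0 3 6 5 1 11 2) = [3, 11, 0, 6, 4, 1, 5, 7, 8, 9, 10, 2]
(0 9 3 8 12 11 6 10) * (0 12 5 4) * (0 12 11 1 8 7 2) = [9, 8, 0, 7, 12, 4, 10, 2, 5, 3, 11, 6, 1] = (0 9 3 7 2)(1 8 5 4 12)(6 10 11)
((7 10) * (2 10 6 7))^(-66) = (10) = [0, 1, 2, 3, 4, 5, 6, 7, 8, 9, 10]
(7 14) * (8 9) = [0, 1, 2, 3, 4, 5, 6, 14, 9, 8, 10, 11, 12, 13, 7] = (7 14)(8 9)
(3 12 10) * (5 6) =(3 12 10)(5 6) =[0, 1, 2, 12, 4, 6, 5, 7, 8, 9, 3, 11, 10]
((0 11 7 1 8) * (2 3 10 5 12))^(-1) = [8, 7, 12, 2, 4, 10, 6, 11, 1, 9, 3, 0, 5] = (0 8 1 7 11)(2 12 5 10 3)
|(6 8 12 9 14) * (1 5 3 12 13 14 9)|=4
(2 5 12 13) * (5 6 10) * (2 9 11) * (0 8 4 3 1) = [8, 0, 6, 1, 3, 12, 10, 7, 4, 11, 5, 2, 13, 9] = (0 8 4 3 1)(2 6 10 5 12 13 9 11)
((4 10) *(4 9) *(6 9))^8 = [0, 1, 2, 3, 4, 5, 6, 7, 8, 9, 10] = (10)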